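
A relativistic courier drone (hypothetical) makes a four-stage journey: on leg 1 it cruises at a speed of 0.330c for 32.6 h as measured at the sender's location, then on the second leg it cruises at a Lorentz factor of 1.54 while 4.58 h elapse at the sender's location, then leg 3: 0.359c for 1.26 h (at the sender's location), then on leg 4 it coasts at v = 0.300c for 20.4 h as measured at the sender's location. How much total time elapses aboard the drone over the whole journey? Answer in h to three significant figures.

τ = 54.4 h

Leg 1: γ = 1/√(1 − 0.330²) = 1/√0.8911 = 1.059; τ_1 = 32.6/1.059 = 30.77 h.
Leg 2: γ = 1.54; τ_2 = 4.58/1.540 = 2.974 h.
Leg 3: γ = 1/√(1 − 0.359²) = 1/√0.8711 = 1.071; τ_3 = 1.26/1.071 = 1.176 h.
Leg 4: γ = 1/√(1 − 0.300²) = 1/√0.9100 = 1.048; τ_4 = 20.4/1.048 = 19.46 h.
Total: 30.77 + 2.974 + 1.176 + 19.46 h.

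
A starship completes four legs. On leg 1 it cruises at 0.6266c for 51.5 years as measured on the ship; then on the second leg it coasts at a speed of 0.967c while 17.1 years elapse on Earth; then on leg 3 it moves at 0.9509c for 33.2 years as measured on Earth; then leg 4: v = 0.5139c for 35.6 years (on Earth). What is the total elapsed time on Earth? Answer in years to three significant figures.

Leg 1: γ = 1/√(1 − 0.6266²) = 1/√0.6074 = 1.283; Δt_1 = 1.283 × 51.5 = 66.08 years.
Leg 2: 17.1 years is already measured on Earth.
Leg 3: 33.2 years is already measured on Earth.
Leg 4: 35.6 years is already measured on Earth.
Total: 66.08 + 17.10 + 33.20 + 35.60 years.

Δt = 152 years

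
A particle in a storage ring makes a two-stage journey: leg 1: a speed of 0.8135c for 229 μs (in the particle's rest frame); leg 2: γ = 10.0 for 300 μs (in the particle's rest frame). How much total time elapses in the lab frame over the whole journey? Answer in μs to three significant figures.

Δt = 3390 μs

Leg 1: γ = 1/√(1 − 0.8135²) = 1/√0.3382 = 1.719; Δt_1 = 1.719 × 229 = 393.8 μs.
Leg 2: γ = 10.0; Δt_2 = 10.00 × 300 = 3000 μs.
Total: 393.8 + 3000 μs.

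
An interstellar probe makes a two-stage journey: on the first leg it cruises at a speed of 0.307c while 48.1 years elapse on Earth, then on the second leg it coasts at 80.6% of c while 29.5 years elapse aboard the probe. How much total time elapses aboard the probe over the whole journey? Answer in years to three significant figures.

τ = 75.3 years

Leg 1: γ = 1/√(1 − 0.307²) = 1/√0.9058 = 1.051; τ_1 = 48.1/1.051 = 45.78 years.
Leg 2: 29.5 years is already measured aboard the probe.
Total: 45.78 + 29.50 years.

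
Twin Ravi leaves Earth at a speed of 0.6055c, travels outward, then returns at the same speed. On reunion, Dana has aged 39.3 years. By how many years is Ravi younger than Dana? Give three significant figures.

Δt − τ = 8.02 years

γ = 1/√(1 − 0.6055²) = 1/√0.6334 = 1.257
Ravi's elapsed proper time: τ = 39.3/1.257 = 31.28 years.
Age gap = Δt − τ = 39.3 − 31.28 years.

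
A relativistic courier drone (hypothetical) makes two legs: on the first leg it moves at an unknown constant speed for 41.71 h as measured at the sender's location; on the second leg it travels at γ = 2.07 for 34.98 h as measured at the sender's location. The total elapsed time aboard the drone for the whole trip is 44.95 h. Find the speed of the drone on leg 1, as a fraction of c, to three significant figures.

Leg 1: speed unknown; τ_1 = 41.71/γ_1.
Leg 2: γ = 2.07; τ_2 = 34.98/2.070 = 16.90 h.
Total proper time: τ_1 + 16.90 = 44.95, so τ_1 = 44.95 − 16.90 = 28.05 h.
γ_1 = 41.71/28.05 = 1.487; β = √(1 − 1/γ²) = √0.5477.

β = 0.740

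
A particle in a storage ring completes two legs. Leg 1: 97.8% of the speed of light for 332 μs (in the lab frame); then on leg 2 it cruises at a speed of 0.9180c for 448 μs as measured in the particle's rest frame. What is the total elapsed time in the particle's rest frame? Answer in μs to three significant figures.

τ = 517 μs

Leg 1: β = 0.978; γ = 1/√(1 − 0.978²) = 1/√0.04352 = 4.794; τ_1 = 332/4.794 = 69.26 μs.
Leg 2: 448 μs is already measured in the particle's rest frame.
Total: 69.26 + 448.0 μs.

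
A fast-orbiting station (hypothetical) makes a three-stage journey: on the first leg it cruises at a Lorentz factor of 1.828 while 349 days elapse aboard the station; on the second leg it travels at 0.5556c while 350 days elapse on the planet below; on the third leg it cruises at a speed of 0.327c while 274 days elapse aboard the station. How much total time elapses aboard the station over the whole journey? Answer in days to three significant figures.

Leg 1: 349 days is already measured aboard the station.
Leg 2: γ = 1/√(1 − 0.5556²) = 1/√0.6913 = 1.203; τ_2 = 350/1.203 = 291.0 days.
Leg 3: 274 days is already measured aboard the station.
Total: 349.0 + 291.0 + 274.0 days.

τ = 914 days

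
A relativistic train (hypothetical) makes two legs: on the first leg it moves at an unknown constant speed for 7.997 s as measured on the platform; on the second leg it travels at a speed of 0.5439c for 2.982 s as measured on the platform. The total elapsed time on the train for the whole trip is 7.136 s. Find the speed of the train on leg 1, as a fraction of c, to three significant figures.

Leg 1: speed unknown; τ_1 = 7.997/γ_1.
Leg 2: γ = 1/√(1 − 0.5439²) = 1/√0.7042 = 1.192; τ_2 = 2.982/1.192 = 2.502 s.
Total proper time: τ_1 + 2.502 = 7.136, so τ_1 = 7.136 − 2.502 = 4.634 s.
γ_1 = 7.997/4.634 = 1.726; β = √(1 − 1/γ²) = √0.6643.

β = 0.815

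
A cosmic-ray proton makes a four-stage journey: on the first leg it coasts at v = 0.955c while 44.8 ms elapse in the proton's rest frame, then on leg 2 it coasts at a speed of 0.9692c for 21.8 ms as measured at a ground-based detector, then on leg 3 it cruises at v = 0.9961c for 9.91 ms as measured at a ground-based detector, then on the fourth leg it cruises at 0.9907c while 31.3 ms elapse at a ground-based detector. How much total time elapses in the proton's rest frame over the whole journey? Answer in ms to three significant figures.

τ = 55.3 ms

Leg 1: 44.8 ms is already measured in the proton's rest frame.
Leg 2: γ = 1/√(1 − 0.9692²) = 1/√0.06065 = 4.061; τ_2 = 21.8/4.061 = 5.369 ms.
Leg 3: γ = 1/√(1 − 0.9961²) = 1/√0.007785 = 11.33; τ_3 = 9.91/11.33 = 0.8744 ms.
Leg 4: γ = 1/√(1 − 0.9907²) = 1/√0.01851 = 7.349; τ_4 = 31.3/7.349 = 4.259 ms.
Total: 44.80 + 5.369 + 0.8744 + 4.259 ms.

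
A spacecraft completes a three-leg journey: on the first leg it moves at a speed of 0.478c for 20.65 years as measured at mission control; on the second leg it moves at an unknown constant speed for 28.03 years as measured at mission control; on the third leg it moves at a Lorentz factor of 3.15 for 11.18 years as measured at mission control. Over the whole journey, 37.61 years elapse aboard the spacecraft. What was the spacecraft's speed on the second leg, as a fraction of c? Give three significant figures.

Leg 1: γ = 1/√(1 − 0.478²) = 1/√0.7715 = 1.138; τ_1 = 20.65/1.138 = 18.14 years.
Leg 2: speed unknown; τ_2 = 28.03/γ_2.
Leg 3: γ = 3.15; τ_3 = 11.18/3.150 = 3.549 years.
Total proper time: 18.14 + τ_2 + 3.549 = 37.61, so τ_2 = 37.61 − 21.69 = 15.92 years.
γ_2 = 28.03/15.92 = 1.760; β = √(1 − 1/γ²) = √0.6773.

β = 0.823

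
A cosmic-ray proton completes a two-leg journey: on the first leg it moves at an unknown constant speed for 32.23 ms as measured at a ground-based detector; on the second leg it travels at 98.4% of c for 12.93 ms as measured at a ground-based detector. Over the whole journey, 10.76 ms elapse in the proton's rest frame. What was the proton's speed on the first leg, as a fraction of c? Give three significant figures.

β = 0.965

Leg 1: speed unknown; τ_1 = 32.23/γ_1.
Leg 2: β = 0.984; γ = 1/√(1 − 0.984²) = 1/√0.03174 = 5.613; τ_2 = 12.93/5.613 = 2.304 ms.
Total proper time: τ_1 + 2.304 = 10.76, so τ_1 = 10.76 − 2.304 = 8.456 ms.
γ_1 = 32.23/8.456 = 3.811; β = √(1 − 1/γ²) = √0.9312.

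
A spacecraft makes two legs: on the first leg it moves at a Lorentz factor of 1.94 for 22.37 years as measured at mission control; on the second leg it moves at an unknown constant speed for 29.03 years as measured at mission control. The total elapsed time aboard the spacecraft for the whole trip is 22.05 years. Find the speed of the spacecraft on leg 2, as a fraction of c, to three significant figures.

Leg 1: γ = 1.94; τ_1 = 22.37/1.940 = 11.53 years.
Leg 2: speed unknown; τ_2 = 29.03/γ_2.
Total proper time: 11.53 + τ_2 = 22.05, so τ_2 = 22.05 − 11.53 = 10.52 years.
γ_2 = 29.03/10.52 = 2.760; β = √(1 − 1/γ²) = √0.8687.

β = 0.932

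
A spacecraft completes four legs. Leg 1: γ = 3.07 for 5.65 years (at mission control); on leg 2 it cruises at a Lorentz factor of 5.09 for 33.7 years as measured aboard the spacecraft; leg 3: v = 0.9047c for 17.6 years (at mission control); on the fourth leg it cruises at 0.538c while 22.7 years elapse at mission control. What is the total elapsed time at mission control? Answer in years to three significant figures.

Leg 1: 5.65 years is already measured at mission control.
Leg 2: γ = 5.09; Δt_2 = 5.090 × 33.7 = 171.5 years.
Leg 3: 17.6 years is already measured at mission control.
Leg 4: 22.7 years is already measured at mission control.
Total: 5.650 + 171.5 + 17.60 + 22.70 years.

Δt = 217 years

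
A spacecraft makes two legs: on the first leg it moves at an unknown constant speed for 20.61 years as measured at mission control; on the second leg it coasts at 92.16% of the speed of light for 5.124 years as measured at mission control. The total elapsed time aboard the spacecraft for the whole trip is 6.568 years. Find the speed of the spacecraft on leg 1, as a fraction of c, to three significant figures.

Leg 1: speed unknown; τ_1 = 20.61/γ_1.
Leg 2: β = 0.9216; γ = 1/√(1 − 0.9216²) = 1/√0.1507 = 2.576; τ_2 = 5.124/2.576 = 1.989 years.
Total proper time: τ_1 + 1.989 = 6.568, so τ_1 = 6.568 − 1.989 = 4.579 years.
γ_1 = 20.61/4.579 = 4.501; β = √(1 − 1/γ²) = √0.9506.

β = 0.975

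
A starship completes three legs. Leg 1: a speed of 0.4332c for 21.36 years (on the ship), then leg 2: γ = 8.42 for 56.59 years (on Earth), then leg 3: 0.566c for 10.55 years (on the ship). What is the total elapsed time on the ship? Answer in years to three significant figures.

Leg 1: 21.36 years is already measured on the ship.
Leg 2: γ = 8.42; τ_2 = 56.59/8.420 = 6.721 years.
Leg 3: 10.55 years is already measured on the ship.
Total: 21.36 + 6.721 + 10.55 years.

τ = 38.6 years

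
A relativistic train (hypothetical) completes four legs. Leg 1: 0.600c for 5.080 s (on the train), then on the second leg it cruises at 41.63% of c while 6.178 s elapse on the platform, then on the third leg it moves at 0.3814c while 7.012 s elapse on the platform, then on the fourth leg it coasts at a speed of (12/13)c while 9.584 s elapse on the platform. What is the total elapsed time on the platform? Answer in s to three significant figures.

Leg 1: γ = 1/√(1 − 0.600²) = 5/4 = 1.250; Δt_1 = 1.250 × 5.080 = 6.350 s.
Leg 2: 6.178 s is already measured on the platform.
Leg 3: 7.012 s is already measured on the platform.
Leg 4: 9.584 s is already measured on the platform.
Total: 6.350 + 6.178 + 7.012 + 9.584 s.

Δt = 29.1 s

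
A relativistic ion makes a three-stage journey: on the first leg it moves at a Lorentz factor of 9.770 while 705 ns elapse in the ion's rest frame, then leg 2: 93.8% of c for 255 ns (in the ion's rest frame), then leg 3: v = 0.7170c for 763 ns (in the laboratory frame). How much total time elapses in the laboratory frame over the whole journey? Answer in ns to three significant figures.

Δt = 8390 ns

Leg 1: γ = 9.770; Δt_1 = 9.770 × 705 = 6888 ns.
Leg 2: β = 0.938; γ = 1/√(1 − 0.938²) = 1/√0.1202 = 2.885; Δt_2 = 2.885 × 255 = 735.6 ns.
Leg 3: 763 ns is already measured in the laboratory frame.
Total: 6888 + 735.6 + 763.0 ns.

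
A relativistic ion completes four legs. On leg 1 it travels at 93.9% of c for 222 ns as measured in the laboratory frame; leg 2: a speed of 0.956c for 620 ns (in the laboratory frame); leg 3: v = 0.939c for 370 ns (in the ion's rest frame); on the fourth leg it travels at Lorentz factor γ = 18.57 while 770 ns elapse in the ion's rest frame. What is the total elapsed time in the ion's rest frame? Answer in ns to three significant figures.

τ = 1400 ns

Leg 1: β = 0.939; γ = 1/√(1 − 0.939²) = 1/√0.1183 = 2.908; τ_1 = 222/2.908 = 76.35 ns.
Leg 2: γ = 1/√(1 − 0.956²) = 1/√0.08606 = 3.409; τ_2 = 620/3.409 = 181.9 ns.
Leg 3: 370 ns is already measured in the ion's rest frame.
Leg 4: 770 ns is already measured in the ion's rest frame.
Total: 76.35 + 181.9 + 370.0 + 770.0 ns.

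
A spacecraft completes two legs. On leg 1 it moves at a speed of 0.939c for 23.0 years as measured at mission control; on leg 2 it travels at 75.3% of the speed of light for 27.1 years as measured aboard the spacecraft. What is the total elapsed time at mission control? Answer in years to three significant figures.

Leg 1: 23.0 years is already measured at mission control.
Leg 2: β = 0.753; γ = 1/√(1 − 0.753²) = 1/√0.4330 = 1.520; Δt_2 = 1.520 × 27.1 = 41.18 years.
Total: 23.00 + 41.18 years.

Δt = 64.2 years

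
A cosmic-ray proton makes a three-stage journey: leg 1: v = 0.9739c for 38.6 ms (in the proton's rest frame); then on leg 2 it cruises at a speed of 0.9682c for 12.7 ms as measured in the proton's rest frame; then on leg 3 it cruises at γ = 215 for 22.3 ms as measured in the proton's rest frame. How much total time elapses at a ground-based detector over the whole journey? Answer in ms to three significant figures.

Δt = 5020 ms

Leg 1: γ = 1/√(1 − 0.9739²) = 1/√0.05152 = 4.406; Δt_1 = 4.406 × 38.6 = 170.1 ms.
Leg 2: γ = 1/√(1 − 0.9682²) = 1/√0.06259 = 3.997; Δt_2 = 3.997 × 12.7 = 50.76 ms.
Leg 3: γ = 215; Δt_3 = 215.0 × 22.3 = 4794 ms.
Total: 170.1 + 50.76 + 4794 ms.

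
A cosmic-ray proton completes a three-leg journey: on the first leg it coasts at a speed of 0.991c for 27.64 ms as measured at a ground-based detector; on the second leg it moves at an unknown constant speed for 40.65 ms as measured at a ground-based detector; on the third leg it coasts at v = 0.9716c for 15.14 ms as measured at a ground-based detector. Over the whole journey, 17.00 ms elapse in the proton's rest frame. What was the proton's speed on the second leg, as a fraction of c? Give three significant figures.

β = 0.971

Leg 1: γ = 1/√(1 − 0.991²) = 1/√0.01792 = 7.470; τ_1 = 27.64/7.470 = 3.700 ms.
Leg 2: speed unknown; τ_2 = 40.65/γ_2.
Leg 3: γ = 1/√(1 − 0.9716²) = 1/√0.05599 = 4.226; τ_3 = 15.14/4.226 = 3.583 ms.
Total proper time: 3.700 + τ_2 + 3.583 = 17.00, so τ_2 = 17.00 − 7.283 = 9.717 ms.
γ_2 = 40.65/9.717 = 4.183; β = √(1 − 1/γ²) = √0.9429.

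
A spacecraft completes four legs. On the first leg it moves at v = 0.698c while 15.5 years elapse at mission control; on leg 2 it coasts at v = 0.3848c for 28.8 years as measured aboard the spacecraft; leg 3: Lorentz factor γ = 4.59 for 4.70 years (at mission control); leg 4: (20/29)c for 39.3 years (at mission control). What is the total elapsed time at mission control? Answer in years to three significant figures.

Δt = 90.7 years

Leg 1: 15.5 years is already measured at mission control.
Leg 2: γ = 1/√(1 − 0.3848²) = 1/√0.8519 = 1.083; Δt_2 = 1.083 × 28.8 = 31.20 years.
Leg 3: 4.70 years is already measured at mission control.
Leg 4: 39.3 years is already measured at mission control.
Total: 15.50 + 31.20 + 4.700 + 39.30 years.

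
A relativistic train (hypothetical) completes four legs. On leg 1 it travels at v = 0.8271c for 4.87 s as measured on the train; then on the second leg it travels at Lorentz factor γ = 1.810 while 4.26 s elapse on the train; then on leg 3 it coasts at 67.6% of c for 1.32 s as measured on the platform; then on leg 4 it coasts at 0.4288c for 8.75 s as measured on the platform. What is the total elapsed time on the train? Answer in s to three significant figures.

Leg 1: 4.87 s is already measured on the train.
Leg 2: 4.26 s is already measured on the train.
Leg 3: β = 0.676; γ = 1/√(1 − 0.676²) = 1/√0.5430 = 1.357; τ_3 = 1.32/1.357 = 0.9727 s.
Leg 4: γ = 1/√(1 − 0.4288²) = 1/√0.8161 = 1.107; τ_4 = 8.75/1.107 = 7.905 s.
Total: 4.870 + 4.260 + 0.9727 + 7.905 s.

τ = 18.0 s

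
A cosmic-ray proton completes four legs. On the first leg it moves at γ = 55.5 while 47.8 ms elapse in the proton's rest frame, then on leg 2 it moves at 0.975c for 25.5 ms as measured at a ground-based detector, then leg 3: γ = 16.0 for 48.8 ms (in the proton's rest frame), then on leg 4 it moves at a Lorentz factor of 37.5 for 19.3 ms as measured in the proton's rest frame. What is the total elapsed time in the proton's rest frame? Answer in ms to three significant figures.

τ = 122 ms

Leg 1: 47.8 ms is already measured in the proton's rest frame.
Leg 2: γ = 1/√(1 − 0.975²) = 1/√0.04938 = 4.500; τ_2 = 25.5/4.500 = 5.666 ms.
Leg 3: 48.8 ms is already measured in the proton's rest frame.
Leg 4: 19.3 ms is already measured in the proton's rest frame.
Total: 47.80 + 5.666 + 48.80 + 19.30 ms.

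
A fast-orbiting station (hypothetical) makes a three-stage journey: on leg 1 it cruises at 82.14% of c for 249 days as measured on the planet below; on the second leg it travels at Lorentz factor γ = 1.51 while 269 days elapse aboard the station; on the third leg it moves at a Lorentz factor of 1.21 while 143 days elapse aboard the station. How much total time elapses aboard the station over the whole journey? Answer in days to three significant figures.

τ = 554 days

Leg 1: β = 0.8214; γ = 1/√(1 − 0.8214²) = 1/√0.3253 = 1.753; τ_1 = 249/1.753 = 142.0 days.
Leg 2: 269 days is already measured aboard the station.
Leg 3: 143 days is already measured aboard the station.
Total: 142.0 + 269.0 + 143.0 days.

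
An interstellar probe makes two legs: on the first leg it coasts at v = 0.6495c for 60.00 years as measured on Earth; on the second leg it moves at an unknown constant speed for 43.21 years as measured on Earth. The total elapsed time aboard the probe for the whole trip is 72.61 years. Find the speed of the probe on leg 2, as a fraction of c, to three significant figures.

β = 0.781

Leg 1: γ = 1/√(1 − 0.6495²) = 1/√0.5781 = 1.315; τ_1 = 60.00/1.315 = 45.62 years.
Leg 2: speed unknown; τ_2 = 43.21/γ_2.
Total proper time: 45.62 + τ_2 = 72.61, so τ_2 = 72.61 − 45.62 = 26.99 years.
γ_2 = 43.21/26.99 = 1.601; β = √(1 − 1/γ²) = √0.6099.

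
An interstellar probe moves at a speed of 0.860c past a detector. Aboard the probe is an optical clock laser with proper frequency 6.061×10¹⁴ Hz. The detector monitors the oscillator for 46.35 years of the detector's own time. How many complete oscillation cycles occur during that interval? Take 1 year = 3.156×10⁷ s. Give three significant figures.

N = 4.52×10²³

γ = 1/√(1 − 0.860²) = 1/√0.2604 = 1.960
During 46.35 years of lab time, the oscillator's proper time advances by τ = Δt/γ = 46.35/1.960 = 23.65 years = 7.465×10⁸ s.
N = f × τ = 6.061×10¹⁴ × 7.465×10⁸ = 4.524×10²³.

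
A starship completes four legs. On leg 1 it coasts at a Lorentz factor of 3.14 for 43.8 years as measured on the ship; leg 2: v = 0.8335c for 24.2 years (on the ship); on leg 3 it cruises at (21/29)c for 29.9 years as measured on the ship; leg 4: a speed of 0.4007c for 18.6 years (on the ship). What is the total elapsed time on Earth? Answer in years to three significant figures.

Leg 1: γ = 3.14; Δt_1 = 3.140 × 43.8 = 137.5 years.
Leg 2: γ = 1/√(1 − 0.8335²) = 1/√0.3053 = 1.810; Δt_2 = 1.810 × 24.2 = 43.80 years.
Leg 3: γ = 1/√(1 − (21/29)²) = 29/20 = 1.450; Δt_3 = 1.450 × 29.9 = 43.36 years.
Leg 4: γ = 1/√(1 − 0.4007²) = 1/√0.8394 = 1.091; Δt_4 = 1.091 × 18.6 = 20.30 years.
Total: 137.5 + 43.80 + 43.36 + 20.30 years.

Δt = 245 years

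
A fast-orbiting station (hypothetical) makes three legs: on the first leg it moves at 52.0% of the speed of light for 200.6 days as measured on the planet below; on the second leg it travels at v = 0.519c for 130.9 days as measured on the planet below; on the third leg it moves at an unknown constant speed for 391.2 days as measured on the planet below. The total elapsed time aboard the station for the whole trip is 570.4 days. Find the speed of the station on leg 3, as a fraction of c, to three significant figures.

β = 0.679

Leg 1: β = 0.520; γ = 1/√(1 − 0.520²) = 1/√0.7296 = 1.171; τ_1 = 200.6/1.171 = 171.3 days.
Leg 2: γ = 1/√(1 − 0.519²) = 1/√0.7306 = 1.170; τ_2 = 130.9/1.170 = 111.9 days.
Leg 3: speed unknown; τ_3 = 391.2/γ_3.
Total proper time: 171.3 + 111.9 + τ_3 = 570.4, so τ_3 = 570.4 − 283.2 = 287.2 days.
γ_3 = 391.2/287.2 = 1.362; β = √(1 − 1/γ²) = √0.4612.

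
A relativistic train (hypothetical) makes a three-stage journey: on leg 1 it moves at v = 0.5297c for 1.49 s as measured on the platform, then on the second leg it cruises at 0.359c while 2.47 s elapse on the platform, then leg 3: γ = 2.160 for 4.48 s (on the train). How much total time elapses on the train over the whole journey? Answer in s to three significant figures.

τ = 8.05 s

Leg 1: γ = 1/√(1 − 0.5297²) = 1/√0.7194 = 1.179; τ_1 = 1.49/1.179 = 1.264 s.
Leg 2: γ = 1/√(1 − 0.359²) = 1/√0.8711 = 1.071; τ_2 = 2.47/1.071 = 2.305 s.
Leg 3: 4.48 s is already measured on the train.
Total: 1.264 + 2.305 + 4.480 s.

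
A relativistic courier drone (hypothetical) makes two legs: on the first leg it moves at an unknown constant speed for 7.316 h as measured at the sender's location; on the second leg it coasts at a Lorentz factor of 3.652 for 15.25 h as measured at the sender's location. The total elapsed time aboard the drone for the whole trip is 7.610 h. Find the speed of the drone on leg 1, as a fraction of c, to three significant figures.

Leg 1: speed unknown; τ_1 = 7.316/γ_1.
Leg 2: γ = 3.652; τ_2 = 15.25/3.652 = 4.176 h.
Total proper time: τ_1 + 4.176 = 7.610, so τ_1 = 7.610 − 4.176 = 3.434 h.
γ_1 = 7.316/3.434 = 2.130; β = √(1 − 1/γ²) = √0.7797.

β = 0.883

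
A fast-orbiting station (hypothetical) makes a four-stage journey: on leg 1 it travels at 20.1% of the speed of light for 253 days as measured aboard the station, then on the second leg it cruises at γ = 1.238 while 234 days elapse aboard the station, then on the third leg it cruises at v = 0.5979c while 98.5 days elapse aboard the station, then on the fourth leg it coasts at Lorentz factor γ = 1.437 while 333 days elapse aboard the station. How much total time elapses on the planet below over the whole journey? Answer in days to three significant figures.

Δt = 1150 days

Leg 1: β = 0.201; γ = 1/√(1 − 0.201²) = 1/√0.9596 = 1.021; Δt_1 = 1.021 × 253 = 258.3 days.
Leg 2: γ = 1.238; Δt_2 = 1.238 × 234 = 289.7 days.
Leg 3: γ = 1/√(1 − 0.5979²) = 1/√0.6425 = 1.248; Δt_3 = 1.248 × 98.5 = 122.9 days.
Leg 4: γ = 1.437; Δt_4 = 1.437 × 333 = 478.5 days.
Total: 258.3 + 289.7 + 122.9 + 478.5 days.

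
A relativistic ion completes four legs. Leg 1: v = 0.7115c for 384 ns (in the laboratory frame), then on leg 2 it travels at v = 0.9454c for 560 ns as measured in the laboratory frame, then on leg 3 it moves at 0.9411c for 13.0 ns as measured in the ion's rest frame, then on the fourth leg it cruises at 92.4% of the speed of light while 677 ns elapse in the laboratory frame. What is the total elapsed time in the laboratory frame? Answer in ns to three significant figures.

Δt = 1660 ns

Leg 1: 384 ns is already measured in the laboratory frame.
Leg 2: 560 ns is already measured in the laboratory frame.
Leg 3: γ = 1/√(1 − 0.9411²) = 1/√0.1143 = 2.957; Δt_3 = 2.957 × 13.0 = 38.45 ns.
Leg 4: 677 ns is already measured in the laboratory frame.
Total: 384.0 + 560.0 + 38.45 + 677.0 ns.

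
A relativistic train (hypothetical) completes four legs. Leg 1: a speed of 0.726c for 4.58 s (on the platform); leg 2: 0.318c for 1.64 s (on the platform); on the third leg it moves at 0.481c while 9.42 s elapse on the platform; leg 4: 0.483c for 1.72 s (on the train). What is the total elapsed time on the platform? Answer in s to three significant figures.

Δt = 17.6 s

Leg 1: 4.58 s is already measured on the platform.
Leg 2: 1.64 s is already measured on the platform.
Leg 3: 9.42 s is already measured on the platform.
Leg 4: γ = 1/√(1 − 0.483²) = 1/√0.7667 = 1.142; Δt_4 = 1.142 × 1.72 = 1.964 s.
Total: 4.580 + 1.640 + 9.420 + 1.964 s.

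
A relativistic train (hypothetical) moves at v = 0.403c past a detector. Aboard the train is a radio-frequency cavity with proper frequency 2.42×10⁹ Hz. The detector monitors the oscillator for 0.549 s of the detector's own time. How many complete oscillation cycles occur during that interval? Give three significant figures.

N = 1.22×10⁹

γ = 1/√(1 − 0.403²) = 1/√0.8376 = 1.093
During 0.549 s of lab time, the oscillator's proper time advances by τ = Δt/γ = 0.549/1.093 = 0.5024 s = 5.024×10⁻¹ s.
N = f × τ = 2.42×10⁹ × 5.024×10⁻¹ = 1.216×10⁹.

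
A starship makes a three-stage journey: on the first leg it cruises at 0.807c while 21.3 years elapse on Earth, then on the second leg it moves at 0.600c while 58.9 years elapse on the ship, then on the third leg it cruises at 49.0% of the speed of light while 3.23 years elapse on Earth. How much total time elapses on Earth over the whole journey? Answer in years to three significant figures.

Leg 1: 21.3 years is already measured on Earth.
Leg 2: γ = 1/√(1 − 0.600²) = 5/4 = 1.250; Δt_2 = 1.250 × 58.9 = 73.62 years.
Leg 3: 3.23 years is already measured on Earth.
Total: 21.30 + 73.62 + 3.230 years.

Δt = 98.2 years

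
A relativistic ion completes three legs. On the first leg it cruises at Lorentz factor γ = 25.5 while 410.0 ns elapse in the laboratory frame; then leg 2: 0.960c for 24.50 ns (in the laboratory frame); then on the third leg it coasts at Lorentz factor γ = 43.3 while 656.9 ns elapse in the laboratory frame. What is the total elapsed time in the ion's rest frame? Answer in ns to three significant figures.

τ = 38.1 ns

Leg 1: γ = 25.5; τ_1 = 410.0/25.50 = 16.08 ns.
Leg 2: γ = 1/√(1 − 0.960²) = 25/7 ≈ 3.571; τ_2 = 24.50/3.571 = 6.860 ns.
Leg 3: γ = 43.3; τ_3 = 656.9/43.30 = 15.17 ns.
Total: 16.08 + 6.860 + 15.17 ns.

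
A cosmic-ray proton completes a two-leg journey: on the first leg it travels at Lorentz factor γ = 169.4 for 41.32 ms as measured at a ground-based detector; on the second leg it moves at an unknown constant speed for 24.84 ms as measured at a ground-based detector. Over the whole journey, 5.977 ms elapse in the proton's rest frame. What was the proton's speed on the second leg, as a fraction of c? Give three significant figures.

Leg 1: γ = 169.4; τ_1 = 41.32/169.4 = 0.2439 ms.
Leg 2: speed unknown; τ_2 = 24.84/γ_2.
Total proper time: 0.2439 + τ_2 = 5.977, so τ_2 = 5.977 − 0.2439 = 5.733 ms.
γ_2 = 24.84/5.733 = 4.333; β = √(1 − 1/γ²) = √0.9467.

β = 0.973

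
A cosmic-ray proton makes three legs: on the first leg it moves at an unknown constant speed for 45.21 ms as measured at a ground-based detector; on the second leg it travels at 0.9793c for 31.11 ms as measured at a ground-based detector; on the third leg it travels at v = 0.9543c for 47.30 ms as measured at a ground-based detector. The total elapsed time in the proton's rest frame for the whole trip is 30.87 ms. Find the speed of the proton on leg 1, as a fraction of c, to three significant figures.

β = 0.973

Leg 1: speed unknown; τ_1 = 45.21/γ_1.
Leg 2: γ = 1/√(1 − 0.9793²) = 1/√0.04097 = 4.940; τ_2 = 31.11/4.940 = 6.297 ms.
Leg 3: γ = 1/√(1 − 0.9543²) = 1/√0.08931 = 3.346; τ_3 = 47.30/3.346 = 14.14 ms.
Total proper time: τ_1 + 6.297 + 14.14 = 30.87, so τ_1 = 30.87 − 20.43 = 10.44 ms.
γ_1 = 45.21/10.44 = 4.332; β = √(1 − 1/γ²) = √0.9467.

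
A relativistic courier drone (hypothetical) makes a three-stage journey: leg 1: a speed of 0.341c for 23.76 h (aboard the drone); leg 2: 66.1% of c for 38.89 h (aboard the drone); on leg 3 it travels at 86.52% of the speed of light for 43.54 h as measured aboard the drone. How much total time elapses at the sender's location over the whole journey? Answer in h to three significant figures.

Δt = 164 h

Leg 1: γ = 1/√(1 − 0.341²) = 1/√0.8837 = 1.064; Δt_1 = 1.064 × 23.76 = 25.27 h.
Leg 2: β = 0.661; γ = 1/√(1 − 0.661²) = 1/√0.5631 = 1.333; Δt_2 = 1.333 × 38.89 = 51.83 h.
Leg 3: β = 0.8652; γ = 1/√(1 − 0.8652²) = 1/√0.2514 = 1.994; Δt_3 = 1.994 × 43.54 = 86.83 h.
Total: 25.27 + 51.83 + 86.83 h.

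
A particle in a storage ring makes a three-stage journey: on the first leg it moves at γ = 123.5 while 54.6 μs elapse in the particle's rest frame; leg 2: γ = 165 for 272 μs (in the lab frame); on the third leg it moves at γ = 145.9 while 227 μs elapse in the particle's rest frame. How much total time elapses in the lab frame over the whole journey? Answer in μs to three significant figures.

Leg 1: γ = 123.5; Δt_1 = 123.5 × 54.6 = 6743 μs.
Leg 2: 272 μs is already measured in the lab frame.
Leg 3: γ = 145.9; Δt_3 = 145.9 × 227 = 3.312×10⁴ μs.
Total: 6743 + 272.0 + 3.312×10⁴ μs.

Δt = 4.01×10⁴ μs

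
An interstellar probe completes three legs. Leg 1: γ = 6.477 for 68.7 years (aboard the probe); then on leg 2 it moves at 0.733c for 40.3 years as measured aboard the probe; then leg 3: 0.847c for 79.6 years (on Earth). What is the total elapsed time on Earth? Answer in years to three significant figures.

Δt = 584 years

Leg 1: γ = 6.477; Δt_1 = 6.477 × 68.7 = 445.0 years.
Leg 2: γ = 1/√(1 − 0.733²) = 1/√0.4627 = 1.470; Δt_2 = 1.470 × 40.3 = 59.24 years.
Leg 3: 79.6 years is already measured on Earth.
Total: 445.0 + 59.24 + 79.60 years.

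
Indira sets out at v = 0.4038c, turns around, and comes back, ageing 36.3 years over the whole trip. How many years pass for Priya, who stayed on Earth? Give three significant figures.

Δt = 39.7 years

γ = 1/√(1 − 0.4038²) = 1/√0.8369 = 1.093
Earth-frame duration is the dilated interval: Δt = γτ = 1.093 × 36.3 years.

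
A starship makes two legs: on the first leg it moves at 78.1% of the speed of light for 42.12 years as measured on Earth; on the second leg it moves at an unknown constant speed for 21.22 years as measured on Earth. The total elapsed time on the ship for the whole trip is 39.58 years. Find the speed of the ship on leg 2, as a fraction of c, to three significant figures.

Leg 1: β = 0.781; γ = 1/√(1 − 0.781²) = 1/√0.3900 = 1.601; τ_1 = 42.12/1.601 = 26.31 years.
Leg 2: speed unknown; τ_2 = 21.22/γ_2.
Total proper time: 26.31 + τ_2 = 39.58, so τ_2 = 39.58 − 26.31 = 13.27 years.
γ_2 = 21.22/13.27 = 1.599; β = √(1 − 1/γ²) = √0.6087.

β = 0.780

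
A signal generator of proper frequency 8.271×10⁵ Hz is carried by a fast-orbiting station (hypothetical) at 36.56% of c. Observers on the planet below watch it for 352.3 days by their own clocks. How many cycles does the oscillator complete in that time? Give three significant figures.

N = 2.34×10¹³

β = 0.3656; γ = 1/√(1 − 0.3656²) = 1/√0.8663 = 1.074
During 352.3 days of lab time, the oscillator's proper time advances by τ = Δt/γ = 352.3/1.074 = 327.9 days = 2.833×10⁷ s.
N = f × τ = 8.271×10⁵ × 2.833×10⁷ = 2.343×10¹³.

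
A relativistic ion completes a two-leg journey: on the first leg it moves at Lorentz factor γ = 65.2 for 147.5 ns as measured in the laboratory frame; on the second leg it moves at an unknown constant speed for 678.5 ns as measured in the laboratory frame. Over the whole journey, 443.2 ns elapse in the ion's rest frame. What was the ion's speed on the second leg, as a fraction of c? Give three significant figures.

β = 0.760

Leg 1: γ = 65.2; τ_1 = 147.5/65.20 = 2.262 ns.
Leg 2: speed unknown; τ_2 = 678.5/γ_2.
Total proper time: 2.262 + τ_2 = 443.2, so τ_2 = 443.2 − 2.262 = 440.9 ns.
γ_2 = 678.5/440.9 = 1.539; β = √(1 − 1/γ²) = √0.5777.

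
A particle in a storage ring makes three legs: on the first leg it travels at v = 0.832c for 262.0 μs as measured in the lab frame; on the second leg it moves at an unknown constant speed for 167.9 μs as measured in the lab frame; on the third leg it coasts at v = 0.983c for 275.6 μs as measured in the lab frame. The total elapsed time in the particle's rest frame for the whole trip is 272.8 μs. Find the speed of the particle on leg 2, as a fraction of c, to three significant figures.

β = 0.889

Leg 1: γ = 1/√(1 − 0.832²) = 1/√0.3078 = 1.803; τ_1 = 262.0/1.803 = 145.4 μs.
Leg 2: speed unknown; τ_2 = 167.9/γ_2.
Leg 3: γ = 1/√(1 − 0.983²) = 1/√0.03371 = 5.446; τ_3 = 275.6/5.446 = 50.60 μs.
Total proper time: 145.4 + τ_2 + 50.60 = 272.8, so τ_2 = 272.8 − 196.0 = 76.85 μs.
γ_2 = 167.9/76.85 = 2.185; β = √(1 − 1/γ²) = √0.7905.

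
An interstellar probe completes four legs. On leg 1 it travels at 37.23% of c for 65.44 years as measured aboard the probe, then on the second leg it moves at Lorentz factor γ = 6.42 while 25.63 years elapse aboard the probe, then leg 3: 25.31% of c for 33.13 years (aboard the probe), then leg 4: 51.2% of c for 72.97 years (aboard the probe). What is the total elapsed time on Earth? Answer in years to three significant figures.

Leg 1: β = 0.3723; γ = 1/√(1 − 0.3723²) = 1/√0.8614 = 1.077; Δt_1 = 1.077 × 65.44 = 70.51 years.
Leg 2: γ = 6.42; Δt_2 = 6.420 × 25.63 = 164.5 years.
Leg 3: β = 0.2531; γ = 1/√(1 − 0.2531²) = 1/√0.9359 = 1.034; Δt_3 = 1.034 × 33.13 = 34.25 years.
Leg 4: β = 0.512; γ = 1/√(1 − 0.512²) = 1/√0.7379 = 1.164; Δt_4 = 1.164 × 72.97 = 84.95 years.
Total: 70.51 + 164.5 + 34.25 + 84.95 years.

Δt = 354 years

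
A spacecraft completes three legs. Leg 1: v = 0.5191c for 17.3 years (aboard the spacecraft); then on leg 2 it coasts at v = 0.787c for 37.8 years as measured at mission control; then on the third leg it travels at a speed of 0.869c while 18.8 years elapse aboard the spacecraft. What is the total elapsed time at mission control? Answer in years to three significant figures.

Δt = 96.0 years

Leg 1: γ = 1/√(1 − 0.5191²) = 1/√0.7305 = 1.170; Δt_1 = 1.170 × 17.3 = 20.24 years.
Leg 2: 37.8 years is already measured at mission control.
Leg 3: γ = 1/√(1 − 0.869²) = 1/√0.2448 = 2.021; Δt_3 = 2.021 × 18.8 = 37.99 years.
Total: 20.24 + 37.80 + 37.99 years.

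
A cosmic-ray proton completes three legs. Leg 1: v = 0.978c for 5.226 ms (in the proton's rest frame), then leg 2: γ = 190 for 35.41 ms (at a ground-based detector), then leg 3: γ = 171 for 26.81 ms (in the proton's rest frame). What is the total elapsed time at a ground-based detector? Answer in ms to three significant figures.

Δt = 4640 ms

Leg 1: γ = 1/√(1 − 0.978²) = 1/√0.04352 = 4.794; Δt_1 = 4.794 × 5.226 = 25.05 ms.
Leg 2: 35.41 ms is already measured at a ground-based detector.
Leg 3: γ = 171; Δt_3 = 171.0 × 26.81 = 4585 ms.
Total: 25.05 + 35.41 + 4585 ms.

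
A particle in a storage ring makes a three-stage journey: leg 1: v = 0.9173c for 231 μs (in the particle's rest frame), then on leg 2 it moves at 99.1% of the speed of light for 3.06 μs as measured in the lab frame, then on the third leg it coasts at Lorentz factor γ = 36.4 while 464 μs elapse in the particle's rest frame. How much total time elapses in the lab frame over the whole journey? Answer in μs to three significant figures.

Leg 1: γ = 1/√(1 − 0.9173²) = 1/√0.1586 = 2.511; Δt_1 = 2.511 × 231 = 580.1 μs.
Leg 2: 3.06 μs is already measured in the lab frame.
Leg 3: γ = 36.4; Δt_3 = 36.40 × 464 = 1.689×10⁴ μs.
Total: 580.1 + 3.060 + 1.689×10⁴ μs.

Δt = 1.75×10⁴ μs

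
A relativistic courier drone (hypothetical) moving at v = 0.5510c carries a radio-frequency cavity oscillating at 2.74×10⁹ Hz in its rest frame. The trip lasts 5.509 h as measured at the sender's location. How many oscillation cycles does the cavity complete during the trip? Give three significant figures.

γ = 1/√(1 − 0.5510²) = 1/√0.6964 = 1.198
The oscillator's own cycle count is N = f × τ where τ is the proper time aboard the drone. τ = Δt/γ = 5.509/1.198 = 4.597 h = 1.655×10⁴ s.
N = 2.74×10⁹ × 1.655×10⁴ = 4.535×10¹³.

N = 4.53×10¹³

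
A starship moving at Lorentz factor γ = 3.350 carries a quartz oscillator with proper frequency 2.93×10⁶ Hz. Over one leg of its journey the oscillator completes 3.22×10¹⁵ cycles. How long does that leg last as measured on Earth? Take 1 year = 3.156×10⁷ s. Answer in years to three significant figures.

Δt = 117 years

γ = 3.350
Proper time for N cycles: τ = N/f = 3.22×10¹⁵/(2.93×10⁶) = 1.099×10⁹ s = 34.82 years.
Lab-frame duration Δt = γτ = 3.350 × 34.82 = 116.7 years.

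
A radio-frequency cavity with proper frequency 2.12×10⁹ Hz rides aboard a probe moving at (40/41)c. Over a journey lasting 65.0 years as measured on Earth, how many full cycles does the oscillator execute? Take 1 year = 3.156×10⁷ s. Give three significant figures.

N = 9.55×10¹⁷

γ = 1/√(1 − (40/41)²) = 41/9 ≈ 4.556
The oscillator's own cycle count is N = f × τ where τ is the proper time aboard the probe. τ = Δt/γ = 65.0/4.556 = 14.27 years = 4.503×10⁸ s.
N = 2.12×10⁹ × 4.503×10⁸ = 9.547×10¹⁷.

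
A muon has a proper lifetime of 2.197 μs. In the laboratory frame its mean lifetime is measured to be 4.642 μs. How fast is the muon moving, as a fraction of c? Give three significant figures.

γ = Δt/τ₀ = 4.642/2.197 = 2.113
β = √(1 − 1/γ²) = √(1 − 0.2240) = √0.7760

v = 0.881c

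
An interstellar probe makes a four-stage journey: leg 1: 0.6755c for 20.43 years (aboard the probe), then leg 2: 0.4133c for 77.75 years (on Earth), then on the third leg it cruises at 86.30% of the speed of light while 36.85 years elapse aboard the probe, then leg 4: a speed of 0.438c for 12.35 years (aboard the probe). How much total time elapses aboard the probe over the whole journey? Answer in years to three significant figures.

τ = 140 years

Leg 1: 20.43 years is already measured aboard the probe.
Leg 2: γ = 1/√(1 − 0.4133²) = 1/√0.8292 = 1.098; τ_2 = 77.75/1.098 = 70.80 years.
Leg 3: 36.85 years is already measured aboard the probe.
Leg 4: 12.35 years is already measured aboard the probe.
Total: 20.43 + 70.80 + 36.85 + 12.35 years.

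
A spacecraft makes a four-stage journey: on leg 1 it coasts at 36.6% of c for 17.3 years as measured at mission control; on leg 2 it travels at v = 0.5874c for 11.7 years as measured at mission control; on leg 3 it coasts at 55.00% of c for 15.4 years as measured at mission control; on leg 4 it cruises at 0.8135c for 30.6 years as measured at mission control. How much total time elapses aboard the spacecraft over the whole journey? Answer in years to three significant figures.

Leg 1: β = 0.366; γ = 1/√(1 − 0.366²) = 1/√0.8660 = 1.075; τ_1 = 17.3/1.075 = 16.10 years.
Leg 2: γ = 1/√(1 − 0.5874²) = 1/√0.6550 = 1.236; τ_2 = 11.7/1.236 = 9.469 years.
Leg 3: β = 0.5500; γ = 1/√(1 − 0.5500²) = 1/√0.6975 = 1.197; τ_3 = 15.4/1.197 = 12.86 years.
Leg 4: γ = 1/√(1 − 0.8135²) = 1/√0.3382 = 1.719; τ_4 = 30.6/1.719 = 17.80 years.
Total: 16.10 + 9.469 + 12.86 + 17.80 years.

τ = 56.2 years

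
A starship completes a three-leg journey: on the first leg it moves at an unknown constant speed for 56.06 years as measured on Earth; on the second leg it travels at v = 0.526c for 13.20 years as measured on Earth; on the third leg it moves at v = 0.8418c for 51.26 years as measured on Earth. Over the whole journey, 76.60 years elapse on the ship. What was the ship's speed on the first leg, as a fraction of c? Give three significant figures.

β = 0.740

Leg 1: speed unknown; τ_1 = 56.06/γ_1.
Leg 2: γ = 1/√(1 − 0.526²) = 1/√0.7233 = 1.176; τ_2 = 13.20/1.176 = 11.23 years.
Leg 3: γ = 1/√(1 − 0.8418²) = 1/√0.2914 = 1.853; τ_3 = 51.26/1.853 = 27.67 years.
Total proper time: τ_1 + 11.23 + 27.67 = 76.60, so τ_1 = 76.60 − 38.90 = 37.70 years.
γ_1 = 56.06/37.70 = 1.487; β = √(1 − 1/γ²) = √0.5477.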